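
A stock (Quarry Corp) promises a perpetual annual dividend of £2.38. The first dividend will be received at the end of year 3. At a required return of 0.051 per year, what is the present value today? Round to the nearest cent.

Value at end of year 2: C / r = £2.38 / 0.051 = £46.6667
Discount to today: PV = £46.6667 / (1 + 0.051)^2 = £46.6667 / 1.104601 = £42.25

£42.25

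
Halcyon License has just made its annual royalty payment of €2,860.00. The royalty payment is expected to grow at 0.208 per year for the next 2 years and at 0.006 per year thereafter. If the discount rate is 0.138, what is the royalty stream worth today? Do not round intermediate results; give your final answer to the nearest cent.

€30819.21

D_1 = 3454.88000
D_2 = 4173.49504
Terminal value at year 2: TV = D_2×(1+g_2)/(r−g_2) = 4198.53601/0.132 = 31807.09099
P_0 = D_1/(1+r)^1 + D_2/(1+r)^2 + TV/(1+r)^2
    = 3035.92267 + 3222.66660 + 24560.62573 = 30819.21500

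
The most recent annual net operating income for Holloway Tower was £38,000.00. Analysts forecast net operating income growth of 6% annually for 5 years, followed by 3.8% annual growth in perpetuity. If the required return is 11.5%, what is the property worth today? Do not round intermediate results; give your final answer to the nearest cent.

£561447.64

D_1 = 40280.00000
D_2 = 42696.80000
D_3 = 45258.60800
D_4 = 47974.12448
D_5 = 50852.57195
Terminal value at year 5: TV = D_5×(1+g_2)/(r−g_2) = 52784.96968/0.077 = 685519.08679
P_0 = D_1/(1+r)^1 + D_2/(1+r)^2 + D_3/(1+r)^3 + D_4/(1+r)^4 + D_5/(1+r)^5 + TV/(1+r)^5
    = 36125.56054 + 34343.58222 + 32649.50417 + 31038.99051 + 29507.91923 + 397782.08001 = 561447.63667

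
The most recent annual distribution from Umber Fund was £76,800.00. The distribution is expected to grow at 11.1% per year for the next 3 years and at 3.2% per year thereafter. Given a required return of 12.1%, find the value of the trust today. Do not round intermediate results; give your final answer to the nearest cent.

£1093228.24

D_1 = 85324.80000
D_2 = 94795.85280
D_3 = 105318.19246
Terminal value at year 3: TV = D_3×(1+g_2)/(r−g_2) = 108688.37462/0.089 = 1221217.69235
P_0 = D_1/(1+r)^1 + D_2/(1+r)^2 + D_3/(1+r)^3 + TV/(1+r)^3
    = 76114.89741 + 75435.90636 + 74762.97231 + 866914.46547 = 1093228.24155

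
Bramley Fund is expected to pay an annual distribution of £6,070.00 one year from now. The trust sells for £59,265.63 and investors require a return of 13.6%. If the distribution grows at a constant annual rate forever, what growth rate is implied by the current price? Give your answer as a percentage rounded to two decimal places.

P = D₁/(r−g) ⇒ g = r − D₁/P = 0.136 − £6,070.00/£59,265.63 = 0.033580

3.36%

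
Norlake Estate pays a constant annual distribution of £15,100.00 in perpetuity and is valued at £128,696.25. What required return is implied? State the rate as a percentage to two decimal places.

P = C/r ⇒ r = C/P = £15,100.00/£128,696.25 = 0.117331

11.73%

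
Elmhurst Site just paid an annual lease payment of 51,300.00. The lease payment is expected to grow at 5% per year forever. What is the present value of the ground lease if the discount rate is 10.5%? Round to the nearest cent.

D₁ = D₀ × (1 + g) = 51,300.00 × 1.05 = 53,865.0000
Growing perpetuity: P = D₁ / (r − g) = 53,865.0000 / (0.105 − 0.05) = 979,363.64

979363.64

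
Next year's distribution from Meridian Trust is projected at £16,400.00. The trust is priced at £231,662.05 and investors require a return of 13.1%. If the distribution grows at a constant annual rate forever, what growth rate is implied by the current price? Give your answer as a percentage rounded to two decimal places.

6.02%

P = D₁/(r−g) ⇒ g = r − D₁/P = 0.131 − £16,400.00/£231,662.05 = 0.060207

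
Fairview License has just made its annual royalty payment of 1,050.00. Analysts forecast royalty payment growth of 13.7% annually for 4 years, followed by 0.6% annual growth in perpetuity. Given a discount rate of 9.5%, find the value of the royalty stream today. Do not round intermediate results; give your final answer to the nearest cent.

18415.42

D_1 = 1193.85000
D_2 = 1357.40745
D_3 = 1543.37227
D_4 = 1754.81427
Terminal value at year 4: TV = D_4×(1+g_2)/(r−g_2) = 1765.34316/0.089 = 19835.31637
P_0 = D_1/(1+r)^1 + D_2/(1+r)^2 + D_3/(1+r)^3 + D_4/(1+r)^4 + TV/(1+r)^4
    = 1090.27397 + 1132.09270 + 1175.51543 + 1220.60370 + 13796.93617 = 18415.42198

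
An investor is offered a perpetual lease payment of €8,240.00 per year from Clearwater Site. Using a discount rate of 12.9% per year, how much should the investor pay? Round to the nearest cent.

€63875.97

Level perpetuity: PV = C / r = €8,240.00 / 0.129 = €63,875.97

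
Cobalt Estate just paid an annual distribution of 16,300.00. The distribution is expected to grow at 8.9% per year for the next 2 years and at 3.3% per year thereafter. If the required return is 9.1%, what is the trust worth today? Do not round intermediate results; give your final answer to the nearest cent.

D_1 = 17750.70000
D_2 = 19330.51230
Terminal value at year 2: TV = D_2×(1+g_2)/(r−g_2) = 19968.41921/0.058 = 344283.08976
P_0 = D_1/(1+r)^1 + D_2/(1+r)^2 + TV/(1+r)^2
    = 16270.11916 + 16240.29309 + 289245.22004 = 321755.63229

321755.63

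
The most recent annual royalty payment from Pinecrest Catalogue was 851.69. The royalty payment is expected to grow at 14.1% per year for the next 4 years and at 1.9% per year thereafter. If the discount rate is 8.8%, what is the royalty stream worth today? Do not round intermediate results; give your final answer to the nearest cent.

19056.01

D_1 = 971.77829
D_2 = 1108.79903
D_3 = 1265.13969
D_4 = 1443.52439
Terminal value at year 4: TV = D_4×(1+g_2)/(r−g_2) = 1470.95135/0.069 = 21318.13553
P_0 = D_1/(1+r)^1 + D_2/(1+r)^2 + D_3/(1+r)^3 + D_4/(1+r)^4 + TV/(1+r)^4
    = 893.17858 + 936.68819 + 982.31731 + 1030.16916 + 15213.65759 = 19056.01083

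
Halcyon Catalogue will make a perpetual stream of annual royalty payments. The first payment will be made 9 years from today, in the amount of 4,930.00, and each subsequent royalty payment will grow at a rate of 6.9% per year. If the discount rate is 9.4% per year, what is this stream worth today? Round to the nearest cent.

Value at end of year 8: C₁ / (r − g) = 4,930.00 / (0.094 − 0.069) = 197,200.0000
Discount to today: PV = 197,200.0000 / (1 + 0.094)^8 = 197,200.0000 / 2.051817 = 96,109.95

96109.95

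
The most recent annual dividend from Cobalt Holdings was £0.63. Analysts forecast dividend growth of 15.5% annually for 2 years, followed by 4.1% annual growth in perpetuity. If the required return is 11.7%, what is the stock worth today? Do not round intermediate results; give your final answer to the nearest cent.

D_1 = 0.72765
D_2 = 0.84044
Terminal value at year 2: TV = D_2×(1+g_2)/(r−g_2) = 0.87489/0.076 = 11.51176
P_0 = D_1/(1+r)^1 + D_2/(1+r)^2 + TV/(1+r)^2
    = 0.65143 + 0.67359 + 9.22646 = 10.55149

£10.55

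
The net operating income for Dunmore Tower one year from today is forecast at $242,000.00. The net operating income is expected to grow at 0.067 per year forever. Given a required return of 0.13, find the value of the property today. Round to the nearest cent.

Growing perpetuity: P = D₁ / (r − g) = $242,000.0000 / (0.13 − 0.067) = $3,841,269.84

$3841269.84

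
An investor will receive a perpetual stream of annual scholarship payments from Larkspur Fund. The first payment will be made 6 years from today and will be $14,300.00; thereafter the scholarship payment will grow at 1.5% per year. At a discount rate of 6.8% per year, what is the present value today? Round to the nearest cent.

Value at end of year 5: C₁ / (r − g) = $14,300.00 / (0.068 − 0.015) = $269,811.3208
Discount to today: PV = $269,811.3208 / (1 + 0.068)^5 = $269,811.3208 / 1.389493 = $194,179.74

$194179.74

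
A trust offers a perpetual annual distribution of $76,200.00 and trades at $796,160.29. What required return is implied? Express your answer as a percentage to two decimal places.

P = C/r ⇒ r = C/P = $76,200.00/$796,160.29 = 0.095709

9.57%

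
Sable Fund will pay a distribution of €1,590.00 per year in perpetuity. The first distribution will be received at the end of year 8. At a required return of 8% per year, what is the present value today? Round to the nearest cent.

€11596.87

Value at end of year 7: C / r = €1,590.00 / 0.08 = €19,875.0000
Discount to today: PV = €19,875.0000 / (1 + 0.08)^7 = €19,875.0000 / 1.713824 = €11,596.87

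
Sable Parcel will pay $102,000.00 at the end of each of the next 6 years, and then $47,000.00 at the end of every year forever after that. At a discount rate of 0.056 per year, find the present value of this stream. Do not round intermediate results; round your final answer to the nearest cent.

$1113171.12

PV of 6-year annuity: $102,000.00 × [1 − (1+0.056)^−6] / 0.056 = 507932.93132
Perpetuity value at year 6: $47,000.00 / 0.056 = 839285.71429
PV of perpetuity: 839285.71429 / (1+0.056)^6 = 605238.18711
Total PV = 507932.93132 + 605238.18711 = 1113171.11843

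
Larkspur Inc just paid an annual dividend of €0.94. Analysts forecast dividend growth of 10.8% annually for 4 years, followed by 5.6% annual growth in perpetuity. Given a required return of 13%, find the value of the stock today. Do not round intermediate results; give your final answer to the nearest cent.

D_1 = 1.04152
D_2 = 1.15400
D_3 = 1.27864
D_4 = 1.41673
Terminal value at year 4: TV = D_4×(1+g_2)/(r−g_2) = 1.49607/0.074 = 20.21711
P_0 = D_1/(1+r)^1 + D_2/(1+r)^2 + D_3/(1+r)^3 + D_4/(1+r)^4 + TV/(1+r)^4
    = 0.92170 + 0.90375 + 0.88616 + 0.86891 + 12.39953 = 15.98005

€15.98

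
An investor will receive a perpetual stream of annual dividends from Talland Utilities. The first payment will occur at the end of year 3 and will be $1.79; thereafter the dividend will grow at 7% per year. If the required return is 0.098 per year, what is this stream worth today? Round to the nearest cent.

$53.03

Value at end of year 2: C₁ / (r − g) = $1.79 / (0.098 − 0.07) = $63.9286
Discount to today: PV = $63.9286 / (1 + 0.098)^2 = $63.9286 / 1.205604 = $53.03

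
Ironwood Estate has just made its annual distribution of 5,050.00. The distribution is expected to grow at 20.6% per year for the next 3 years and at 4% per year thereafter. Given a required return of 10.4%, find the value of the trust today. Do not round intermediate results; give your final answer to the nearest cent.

125100.17

D_1 = 6090.30000
D_2 = 7344.90180
D_3 = 8857.95157
Terminal value at year 3: TV = D_3×(1+g_2)/(r−g_2) = 9212.26963/0.064 = 143941.71303
P_0 = D_1/(1+r)^1 + D_2/(1+r)^2 + D_3/(1+r)^3 + TV/(1+r)^3
    = 5516.57609 + 6026.25975 + 6583.03375 + 106974.29837 = 125100.16794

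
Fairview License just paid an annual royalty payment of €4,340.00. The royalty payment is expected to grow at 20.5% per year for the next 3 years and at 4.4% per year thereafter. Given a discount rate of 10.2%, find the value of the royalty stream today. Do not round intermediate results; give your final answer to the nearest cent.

€117745.01

D_1 = 5229.70000
D_2 = 6301.78850
D_3 = 7593.65514
Terminal value at year 3: TV = D_3×(1+g_2)/(r−g_2) = 7927.77597/0.058 = 136685.79257
P_0 = D_1/(1+r)^1 + D_2/(1+r)^2 + D_3/(1+r)^3 + TV/(1+r)^3
    = 4745.64428 + 5189.20269 + 5674.21891 + 102135.94037 = 117745.00624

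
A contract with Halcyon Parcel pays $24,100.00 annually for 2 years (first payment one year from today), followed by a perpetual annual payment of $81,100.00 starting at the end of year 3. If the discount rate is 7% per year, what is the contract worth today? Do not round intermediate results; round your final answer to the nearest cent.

$1055514.39

PV of 2-year annuity: $24,100.00 × [1 − (1+0.07)^−2] / 0.07 = 43573.23784
Perpetuity value at year 2: $81,100.00 / 0.07 = 1158571.42857
PV of perpetuity: 1158571.42857 / (1+0.07)^2 = 1011941.15519
Total PV = 43573.23784 + 1011941.15519 = 1055514.39302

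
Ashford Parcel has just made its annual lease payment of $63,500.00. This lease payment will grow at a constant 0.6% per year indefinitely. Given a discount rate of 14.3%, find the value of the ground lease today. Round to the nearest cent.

$466284.67

D₁ = D₀ × (1 + g) = $63,500.00 × 1.006 = $63,881.0000
Growing perpetuity: P = D₁ / (r − g) = $63,881.0000 / (0.143 − 0.006) = $466,284.67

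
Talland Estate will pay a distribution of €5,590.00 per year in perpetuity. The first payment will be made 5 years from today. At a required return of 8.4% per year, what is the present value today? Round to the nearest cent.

€48196.49

Value at end of year 4: C / r = €5,590.00 / 0.084 = €66,547.6190
Discount to today: PV = €66,547.6190 / (1 + 0.084)^4 = €66,547.6190 / 1.380757 = €48,196.49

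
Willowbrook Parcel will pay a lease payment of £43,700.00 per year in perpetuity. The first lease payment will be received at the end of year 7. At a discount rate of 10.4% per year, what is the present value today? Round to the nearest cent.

£232077.83

Value at end of year 6: C / r = £43,700.00 / 0.104 = £420,192.3077
Discount to today: PV = £420,192.3077 / (1 + 0.104)^6 = £420,192.3077 / 1.810566 = £232,077.83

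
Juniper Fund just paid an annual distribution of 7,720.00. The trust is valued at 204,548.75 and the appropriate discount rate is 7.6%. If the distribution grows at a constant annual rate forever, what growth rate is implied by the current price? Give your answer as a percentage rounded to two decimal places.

P = D₀(1+g)/(r−g) ⇒ P(r−g) = D₀(1+g) ⇒ g(P+D₀) = P·r − D₀
g = (P·r − D₀)/(P + D₀) = (204,548.75×0.076 − 7,720.00) / (204,548.75 + 7,720.00) = 0.036867

3.69%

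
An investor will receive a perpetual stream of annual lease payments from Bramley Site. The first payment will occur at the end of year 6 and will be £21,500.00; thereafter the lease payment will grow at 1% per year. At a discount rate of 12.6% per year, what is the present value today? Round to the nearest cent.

£102397.30

Value at end of year 5: C₁ / (r − g) = £21,500.00 / (0.126 − 0.01) = £185,344.8276
Discount to today: PV = £185,344.8276 / (1 + 0.126)^5 = £185,344.8276 / 1.810056 = £102,397.30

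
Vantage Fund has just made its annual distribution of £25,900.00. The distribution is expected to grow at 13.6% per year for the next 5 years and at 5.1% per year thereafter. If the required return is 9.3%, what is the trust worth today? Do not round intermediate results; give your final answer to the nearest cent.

£931648.73

D_1 = 29422.40000
D_2 = 33423.84640
D_3 = 37969.48951
D_4 = 43133.34008
D_5 = 48999.47434
Terminal value at year 5: TV = D_5×(1+g_2)/(r−g_2) = 51498.44753/0.042 = 1226153.51253
P_0 = D_1/(1+r)^1 + D_2/(1+r)^2 + D_3/(1+r)^3 + D_4/(1+r)^4 + D_5/(1+r)^5 + TV/(1+r)^5
    = 26918.93870 + 27977.96374 + 29078.65215 + 30222.64304 + 31411.63998 + 786038.89569 = 931648.73331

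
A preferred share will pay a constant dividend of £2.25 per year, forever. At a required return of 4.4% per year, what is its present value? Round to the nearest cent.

Level perpetuity: PV = C / r = £2.25 / 0.044 = £51.14

£51.14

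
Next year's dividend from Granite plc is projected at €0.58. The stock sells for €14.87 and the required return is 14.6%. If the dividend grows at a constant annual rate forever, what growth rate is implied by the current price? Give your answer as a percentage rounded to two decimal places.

P = D₁/(r−g) ⇒ g = r − D₁/P = 0.146 − €0.58/€14.87 = 0.106995

10.70%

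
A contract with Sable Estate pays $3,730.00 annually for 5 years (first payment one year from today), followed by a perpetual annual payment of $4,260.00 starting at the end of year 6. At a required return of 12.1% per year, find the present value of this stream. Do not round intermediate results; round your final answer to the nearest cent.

PV of 5-year annuity: $3,730.00 × [1 − (1+0.121)^−5] / 0.121 = 13412.57225
Perpetuity value at year 5: $4,260.00 / 0.121 = 35206.61157
PV of perpetuity: 35206.61157 / (1+0.121)^5 = 19888.23147
Total PV = 13412.57225 + 19888.23147 = 33300.80372

$33300.80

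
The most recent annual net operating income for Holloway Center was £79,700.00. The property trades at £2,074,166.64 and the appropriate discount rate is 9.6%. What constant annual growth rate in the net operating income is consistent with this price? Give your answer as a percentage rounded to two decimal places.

5.54%

P = D₀(1+g)/(r−g) ⇒ P(r−g) = D₀(1+g) ⇒ g(P+D₀) = P·r − D₀
g = (P·r − D₀)/(P + D₀) = (£2,074,166.64×0.096 − £79,700.00) / (£2,074,166.64 + £79,700.00) = 0.055444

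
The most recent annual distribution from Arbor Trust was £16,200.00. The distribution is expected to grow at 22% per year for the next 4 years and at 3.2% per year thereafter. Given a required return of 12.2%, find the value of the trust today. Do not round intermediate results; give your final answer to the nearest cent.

£339909.54

D_1 = 19764.00000
D_2 = 24112.08000
D_3 = 29416.73760
D_4 = 35888.41987
Terminal value at year 4: TV = D_4×(1+g_2)/(r−g_2) = 37036.84931/0.09 = 411520.54787
P_0 = D_1/(1+r)^1 + D_2/(1+r)^2 + D_3/(1+r)^3 + D_4/(1+r)^4 + TV/(1+r)^4
    = 17614.97326 + 19153.53599 + 20826.48298 + 22645.55191 + 259668.99519 = 339909.53933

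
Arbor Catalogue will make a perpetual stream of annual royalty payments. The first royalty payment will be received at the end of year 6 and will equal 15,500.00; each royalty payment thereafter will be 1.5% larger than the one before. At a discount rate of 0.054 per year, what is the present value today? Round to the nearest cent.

305537.16

Value at end of year 5: C₁ / (r − g) = 15,500.00 / (0.054 − 0.015) = 397,435.8974
Discount to today: PV = 397,435.8974 / (1 + 0.054)^5 = 397,435.8974 / 1.300778 = 305,537.16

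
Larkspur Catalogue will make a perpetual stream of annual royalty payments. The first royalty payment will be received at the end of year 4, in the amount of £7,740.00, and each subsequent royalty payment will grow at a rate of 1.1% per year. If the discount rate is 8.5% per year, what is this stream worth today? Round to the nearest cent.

£81887.96

Value at end of year 3: C₁ / (r − g) = £7,740.00 / (0.085 − 0.011) = £104,594.5946
Discount to today: PV = £104,594.5946 / (1 + 0.085)^3 = £104,594.5946 / 1.277289 = £81,887.96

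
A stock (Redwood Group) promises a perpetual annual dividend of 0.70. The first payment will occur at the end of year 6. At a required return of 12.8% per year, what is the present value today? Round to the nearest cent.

2.99

Value at end of year 5: C / r = 0.70 / 0.128 = 5.4688
Discount to today: PV = 5.4688 / (1 + 0.128)^5 = 5.4688 / 1.826188 = 2.99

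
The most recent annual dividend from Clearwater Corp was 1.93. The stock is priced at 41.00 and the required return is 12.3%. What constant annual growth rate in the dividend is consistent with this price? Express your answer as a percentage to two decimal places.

P = D₀(1+g)/(r−g) ⇒ P(r−g) = D₀(1+g) ⇒ g(P+D₀) = P·r − D₀
g = (P·r − D₀)/(P + D₀) = (41.00×0.123 − 1.93) / (41.00 + 1.93) = 0.072513

7.25%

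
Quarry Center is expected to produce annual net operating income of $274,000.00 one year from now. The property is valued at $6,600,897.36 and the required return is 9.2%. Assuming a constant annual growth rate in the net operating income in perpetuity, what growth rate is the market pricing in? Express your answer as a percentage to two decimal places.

P = D₁/(r−g) ⇒ g = r − D₁/P = 0.092 − $274,000.00/$6,600,897.36 = 0.050490

5.05%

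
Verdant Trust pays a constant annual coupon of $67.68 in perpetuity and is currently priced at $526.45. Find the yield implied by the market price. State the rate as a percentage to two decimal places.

12.86%

P = C/r ⇒ r = C/P = $67.68/$526.45 = 0.128559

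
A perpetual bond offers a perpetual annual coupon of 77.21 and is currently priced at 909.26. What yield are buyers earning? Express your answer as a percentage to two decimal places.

8.49%

P = C/r ⇒ r = C/P = 77.21/909.26 = 0.084915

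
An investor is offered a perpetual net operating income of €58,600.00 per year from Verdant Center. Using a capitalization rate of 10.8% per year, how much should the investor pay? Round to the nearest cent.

€542592.59

Level perpetuity: PV = C / r = €58,600.00 / 0.108 = €542,592.59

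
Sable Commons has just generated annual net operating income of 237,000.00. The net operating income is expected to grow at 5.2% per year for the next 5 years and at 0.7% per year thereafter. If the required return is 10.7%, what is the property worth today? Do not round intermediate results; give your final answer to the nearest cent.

2869420.08

D_1 = 249324.00000
D_2 = 262288.84800
D_3 = 275927.86810
D_4 = 290276.11724
D_5 = 305370.47533
Terminal value at year 5: TV = D_5×(1+g_2)/(r−g_2) = 307508.06866/0.1 = 3075080.68661
P_0 = D_1/(1+r)^1 + D_2/(1+r)^2 + D_3/(1+r)^3 + D_4/(1+r)^4 + D_5/(1+r)^5 + TV/(1+r)^5
    = 225224.93225 + 214034.89497 + 203400.82159 + 193295.08972 + 183691.44931 + 1849772.89451 = 2869420.08234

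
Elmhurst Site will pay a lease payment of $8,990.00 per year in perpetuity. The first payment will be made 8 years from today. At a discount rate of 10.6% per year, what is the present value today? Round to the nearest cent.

$41895.55

Value at end of year 7: C / r = $8,990.00 / 0.106 = $84,811.3208
Discount to today: PV = $84,811.3208 / (1 + 0.106)^7 = $84,811.3208 / 2.024351 = $41,895.55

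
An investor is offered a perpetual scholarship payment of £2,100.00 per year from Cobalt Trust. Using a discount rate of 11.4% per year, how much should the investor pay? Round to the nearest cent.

£18421.05

Level perpetuity: PV = C / r = £2,100.00 / 0.114 = £18,421.05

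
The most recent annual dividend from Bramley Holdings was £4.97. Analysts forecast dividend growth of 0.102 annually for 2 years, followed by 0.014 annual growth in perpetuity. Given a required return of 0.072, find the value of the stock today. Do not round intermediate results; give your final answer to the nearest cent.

£102.18

D_1 = 5.47694
D_2 = 6.03559
Terminal value at year 2: TV = D_2×(1+g_2)/(r−g_2) = 6.12009/0.058 = 105.51873
P_0 = D_1/(1+r)^1 + D_2/(1+r)^2 + TV/(1+r)^2
    = 5.10909 + 5.25206 + 91.82057 = 102.18172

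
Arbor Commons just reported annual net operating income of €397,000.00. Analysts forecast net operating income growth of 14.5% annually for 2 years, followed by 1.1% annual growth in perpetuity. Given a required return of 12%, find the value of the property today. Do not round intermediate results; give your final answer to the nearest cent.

€4669270.23

D_1 = 454565.00000
D_2 = 520476.92500
Terminal value at year 2: TV = D_2×(1+g_2)/(r−g_2) = 526202.17118/0.109 = 4827542.85482
P_0 = D_1/(1+r)^1 + D_2/(1+r)^2 + TV/(1+r)^2
    = 405861.60714 + 414921.01802 + 3848487.60747 = 4669270.23263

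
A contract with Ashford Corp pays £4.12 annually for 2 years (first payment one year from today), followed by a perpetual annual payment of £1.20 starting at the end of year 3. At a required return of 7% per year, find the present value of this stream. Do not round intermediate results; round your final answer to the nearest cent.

£22.42

PV of 2-year annuity: £4.12 × [1 − (1+0.07)^−2] / 0.07 = 7.44903
Perpetuity value at year 2: £1.20 / 0.07 = 17.14286
PV of perpetuity: 17.14286 / (1+0.07)^2 = 14.97324
Total PV = 7.44903 + 14.97324 = 22.42227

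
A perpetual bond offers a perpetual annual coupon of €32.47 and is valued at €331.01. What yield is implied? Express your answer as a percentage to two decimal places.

9.81%

P = C/r ⇒ r = C/P = €32.47/€331.01 = 0.098094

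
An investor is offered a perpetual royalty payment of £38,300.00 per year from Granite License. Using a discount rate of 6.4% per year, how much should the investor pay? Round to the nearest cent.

Level perpetuity: PV = C / r = £38,300.00 / 0.064 = £598,437.50

£598437.50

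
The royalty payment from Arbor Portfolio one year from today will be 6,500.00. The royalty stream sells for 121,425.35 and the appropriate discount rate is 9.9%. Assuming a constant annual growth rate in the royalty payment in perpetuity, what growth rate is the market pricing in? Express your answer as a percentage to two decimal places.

4.55%

P = D₁/(r−g) ⇒ g = r − D₁/P = 0.099 − 6,500.00/121,425.35 = 0.045469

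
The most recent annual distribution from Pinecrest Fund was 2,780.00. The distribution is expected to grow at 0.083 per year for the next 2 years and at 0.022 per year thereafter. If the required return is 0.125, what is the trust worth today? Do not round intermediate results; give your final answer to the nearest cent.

D_1 = 3010.74000
D_2 = 3260.63142
Terminal value at year 2: TV = D_2×(1+g_2)/(r−g_2) = 3332.36531/0.103 = 32353.06127
P_0 = D_1/(1+r)^1 + D_2/(1+r)^2 + TV/(1+r)^2
    = 2676.21333 + 2576.30137 + 25562.91261 = 30815.42731

30815.43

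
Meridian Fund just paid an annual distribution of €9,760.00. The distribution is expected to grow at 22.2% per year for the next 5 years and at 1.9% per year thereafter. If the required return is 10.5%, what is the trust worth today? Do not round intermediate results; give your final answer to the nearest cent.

D_1 = 11926.72000
D_2 = 14574.45184
D_3 = 17809.98015
D_4 = 21763.79574
D_5 = 26595.35840
Terminal value at year 5: TV = D_5×(1+g_2)/(r−g_2) = 27100.67021/0.086 = 315124.07216
P_0 = D_1/(1+r)^1 + D_2/(1+r)^2 + D_3/(1+r)^3 + D_4/(1+r)^4 + D_5/(1+r)^5 + TV/(1+r)^5
    = 10793.41176 + 11936.24360 + 13200.08116 + 14597.73681 + 16143.37953 + 191280.27604 = 257951.12890

€257951.13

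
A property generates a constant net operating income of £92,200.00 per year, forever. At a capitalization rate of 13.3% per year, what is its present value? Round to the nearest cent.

£693233.08

Level perpetuity: PV = C / r = £92,200.00 / 0.133 = £693,233.08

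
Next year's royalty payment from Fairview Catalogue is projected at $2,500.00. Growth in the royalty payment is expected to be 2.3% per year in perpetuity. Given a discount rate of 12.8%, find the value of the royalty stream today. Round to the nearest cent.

Growing perpetuity: P = D₁ / (r − g) = $2,500.0000 / (0.128 − 0.023) = $23,809.52

$23809.52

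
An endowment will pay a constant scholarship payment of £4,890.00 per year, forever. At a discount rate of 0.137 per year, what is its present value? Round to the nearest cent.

Level perpetuity: PV = C / r = £4,890.00 / 0.137 = £35,693.43

£35693.43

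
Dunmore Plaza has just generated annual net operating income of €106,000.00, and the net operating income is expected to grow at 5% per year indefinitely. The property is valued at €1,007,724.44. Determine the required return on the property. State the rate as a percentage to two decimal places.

D₁ = €106,000.00 × 1.05 = €111,300.0000
P = D₁/(r − g) ⇒ r = D₁/P + g = €111,300.0000/€1,007,724.44 + 0.05 = 0.110447 + 0.05 = 0.160447

16.04%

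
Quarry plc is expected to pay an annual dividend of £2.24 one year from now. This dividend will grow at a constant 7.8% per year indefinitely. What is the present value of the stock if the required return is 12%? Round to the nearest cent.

£53.33

Growing perpetuity: P = D₁ / (r − g) = £2.2400 / (0.12 − 0.078) = £53.33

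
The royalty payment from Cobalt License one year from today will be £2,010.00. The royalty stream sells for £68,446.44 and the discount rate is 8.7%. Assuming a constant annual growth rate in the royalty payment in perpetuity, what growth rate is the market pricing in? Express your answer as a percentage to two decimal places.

P = D₁/(r−g) ⇒ g = r − D₁/P = 0.087 − £2,010.00/£68,446.44 = 0.057634

5.76%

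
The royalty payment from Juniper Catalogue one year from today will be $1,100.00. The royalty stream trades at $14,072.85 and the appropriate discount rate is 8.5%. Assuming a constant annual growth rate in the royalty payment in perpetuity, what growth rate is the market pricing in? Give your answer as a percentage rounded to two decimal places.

P = D₁/(r−g) ⇒ g = r − D₁/P = 0.085 − $1,100.00/$14,072.85 = 0.006835

0.68%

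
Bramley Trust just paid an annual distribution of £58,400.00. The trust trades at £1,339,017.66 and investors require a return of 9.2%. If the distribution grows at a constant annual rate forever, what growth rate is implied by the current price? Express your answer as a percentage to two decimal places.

4.64%

P = D₀(1+g)/(r−g) ⇒ P(r−g) = D₀(1+g) ⇒ g(P+D₀) = P·r − D₀
g = (P·r − D₀)/(P + D₀) = (£1,339,017.66×0.092 − £58,400.00) / (£1,339,017.66 + £58,400.00) = 0.046364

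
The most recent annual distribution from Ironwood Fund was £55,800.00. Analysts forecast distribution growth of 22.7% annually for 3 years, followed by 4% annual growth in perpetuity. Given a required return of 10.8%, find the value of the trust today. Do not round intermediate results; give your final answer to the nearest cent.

£1364973.72

D_1 = 68466.60000
D_2 = 84008.51820
D_3 = 103078.45183
Terminal value at year 3: TV = D_3×(1+g_2)/(r−g_2) = 107201.58990/0.068 = 1576493.96919
P_0 = D_1/(1+r)^1 + D_2/(1+r)^2 + D_3/(1+r)^3 + TV/(1+r)^3
    = 61792.96029 + 68429.56884 + 75778.95394 + 1158972.23674 = 1364973.71981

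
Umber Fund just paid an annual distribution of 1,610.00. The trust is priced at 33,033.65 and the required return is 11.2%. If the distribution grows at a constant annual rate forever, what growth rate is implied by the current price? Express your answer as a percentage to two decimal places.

6.03%

P = D₀(1+g)/(r−g) ⇒ P(r−g) = D₀(1+g) ⇒ g(P+D₀) = P·r − D₀
g = (P·r − D₀)/(P + D₀) = (33,033.65×0.112 − 1,610.00) / (33,033.65 + 1,610.00) = 0.060322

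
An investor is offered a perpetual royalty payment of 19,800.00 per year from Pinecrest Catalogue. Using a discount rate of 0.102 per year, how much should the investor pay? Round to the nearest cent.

194117.65

Level perpetuity: PV = C / r = 19,800.00 / 0.102 = 194,117.65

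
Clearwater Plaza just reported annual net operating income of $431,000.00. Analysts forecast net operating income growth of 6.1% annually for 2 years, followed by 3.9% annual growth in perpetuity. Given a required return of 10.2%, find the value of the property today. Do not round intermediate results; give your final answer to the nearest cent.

$7403495.58

D_1 = 457291.00000
D_2 = 485185.75100
Terminal value at year 2: TV = D_2×(1+g_2)/(r−g_2) = 504107.99529/0.063 = 8001714.21094
P_0 = D_1/(1+r)^1 + D_2/(1+r)^2 + TV/(1+r)^2
    = 414964.60980 + 399525.81760 + 6589005.15062 = 7403495.57803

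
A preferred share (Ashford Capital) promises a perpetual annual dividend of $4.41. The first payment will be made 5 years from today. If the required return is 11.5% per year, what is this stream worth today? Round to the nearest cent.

Value at end of year 4: C / r = $4.41 / 0.115 = $38.3478
Discount to today: PV = $38.3478 / (1 + 0.115)^4 = $38.3478 / 1.545608 = $24.81

$24.81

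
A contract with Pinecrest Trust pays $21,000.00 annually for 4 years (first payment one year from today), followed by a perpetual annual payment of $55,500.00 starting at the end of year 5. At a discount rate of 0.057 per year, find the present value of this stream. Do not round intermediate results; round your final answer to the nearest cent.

PV of 4-year annuity: $21,000.00 × [1 − (1+0.057)^−4] / 0.057 = 73269.89575
Perpetuity value at year 4: $55,500.00 / 0.057 = 973684.21053
PV of perpetuity: 973684.21053 / (1+0.057)^4 = 780042.34319
Total PV = 73269.89575 + 780042.34319 = 853312.23894

$853312.24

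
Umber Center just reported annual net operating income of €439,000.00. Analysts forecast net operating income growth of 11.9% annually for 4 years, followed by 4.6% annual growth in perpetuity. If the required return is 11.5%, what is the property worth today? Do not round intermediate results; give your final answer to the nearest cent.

€8522803.65

D_1 = 491241.00000
D_2 = 549698.67900
D_3 = 615112.82180
D_4 = 688311.24760
Terminal value at year 4: TV = D_4×(1+g_2)/(r−g_2) = 719973.56498/0.069 = 10434399.49253
P_0 = D_1/(1+r)^1 + D_2/(1+r)^2 + D_3/(1+r)^3 + D_4/(1+r)^4 + TV/(1+r)^4
    = 440574.88789 + 442155.42561 + 443741.63341 + 445333.53165 + 6750998.17542 = 8522803.65398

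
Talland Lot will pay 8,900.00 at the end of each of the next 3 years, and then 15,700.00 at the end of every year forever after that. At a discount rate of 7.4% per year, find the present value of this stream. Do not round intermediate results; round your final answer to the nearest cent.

PV of 3-year annuity: 8,900.00 × [1 − (1+0.074)^−3] / 0.074 = 23186.76626
Perpetuity value at year 3: 15,700.00 / 0.074 = 212162.16216
PV of perpetuity: 212162.16216 / (1+0.074)^3 = 171259.66438
Total PV = 23186.76626 + 171259.66438 = 194446.43064

194446.43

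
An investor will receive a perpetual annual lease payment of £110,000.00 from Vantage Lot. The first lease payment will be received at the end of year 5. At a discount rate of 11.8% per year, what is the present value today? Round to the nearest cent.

£596682.72

Value at end of year 4: C / r = £110,000.00 / 0.118 = £932,203.3898
Discount to today: PV = £932,203.3898 / (1 + 0.118)^4 = £932,203.3898 / 1.562310 = £596,682.72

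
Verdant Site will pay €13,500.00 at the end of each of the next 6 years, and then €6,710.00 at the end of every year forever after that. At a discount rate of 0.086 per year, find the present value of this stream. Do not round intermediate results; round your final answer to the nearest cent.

€108849.35

PV of 6-year annuity: €13,500.00 × [1 − (1+0.086)^−6] / 0.086 = 61288.98911
Perpetuity value at year 6: €6,710.00 / 0.086 = 78023.25581
PV of perpetuity: 78023.25581 / (1+0.086)^6 = 47560.35826
Total PV = 61288.98911 + 47560.35826 = 108849.34738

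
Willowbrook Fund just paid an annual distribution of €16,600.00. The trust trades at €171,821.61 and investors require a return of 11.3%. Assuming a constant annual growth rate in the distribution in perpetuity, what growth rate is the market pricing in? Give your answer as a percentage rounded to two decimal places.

P = D₀(1+g)/(r−g) ⇒ P(r−g) = D₀(1+g) ⇒ g(P+D₀) = P·r − D₀
g = (P·r − D₀)/(P + D₀) = (€171,821.61×0.113 − €16,600.00) / (€171,821.61 + €16,600.00) = 0.014944

1.49%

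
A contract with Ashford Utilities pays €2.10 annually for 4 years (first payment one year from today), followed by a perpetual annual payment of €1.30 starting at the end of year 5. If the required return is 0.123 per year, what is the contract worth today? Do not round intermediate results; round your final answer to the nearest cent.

PV of 4-year annuity: €2.10 × [1 − (1+0.123)^−4] / 0.123 = 6.33834
Perpetuity value at year 4: €1.30 / 0.123 = 10.56911
PV of perpetuity: 10.56911 / (1+0.123)^4 = 6.64537
Total PV = 6.33834 + 6.64537 = 12.98371

€12.98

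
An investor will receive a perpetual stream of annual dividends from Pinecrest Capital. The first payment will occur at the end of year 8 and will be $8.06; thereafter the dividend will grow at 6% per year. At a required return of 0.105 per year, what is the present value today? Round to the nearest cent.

$89.04

Value at end of year 7: C₁ / (r − g) = $8.06 / (0.105 − 0.06) = $179.1111
Discount to today: PV = $179.1111 / (1 + 0.105)^7 = $179.1111 / 2.011574 = $89.04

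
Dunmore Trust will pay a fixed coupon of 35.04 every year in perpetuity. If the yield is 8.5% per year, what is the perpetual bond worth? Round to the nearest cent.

Level perpetuity: PV = C / r = 35.04 / 0.085 = 412.24

412.24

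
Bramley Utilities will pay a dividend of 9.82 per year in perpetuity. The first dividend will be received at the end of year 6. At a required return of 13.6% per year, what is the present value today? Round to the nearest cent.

38.17

Value at end of year 5: C / r = 9.82 / 0.136 = 72.2059
Discount to today: PV = 72.2059 / (1 + 0.136)^5 = 72.2059 / 1.891872 = 38.17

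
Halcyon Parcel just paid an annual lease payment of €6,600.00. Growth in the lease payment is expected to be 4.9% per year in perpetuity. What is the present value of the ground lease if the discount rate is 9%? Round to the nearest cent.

€168863.41

D₁ = D₀ × (1 + g) = €6,600.00 × 1.049 = €6,923.4000
Growing perpetuity: P = D₁ / (r − g) = €6,923.4000 / (0.09 − 0.049) = €168,863.41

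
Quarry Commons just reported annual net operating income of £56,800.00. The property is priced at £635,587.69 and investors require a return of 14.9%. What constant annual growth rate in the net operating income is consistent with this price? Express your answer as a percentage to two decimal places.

5.47%

P = D₀(1+g)/(r−g) ⇒ P(r−g) = D₀(1+g) ⇒ g(P+D₀) = P·r − D₀
g = (P·r − D₀)/(P + D₀) = (£635,587.69×0.149 − £56,800.00) / (£635,587.69 + £56,800.00) = 0.054742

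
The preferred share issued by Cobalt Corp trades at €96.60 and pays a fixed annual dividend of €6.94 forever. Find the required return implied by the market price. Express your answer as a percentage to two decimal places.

7.18%

P = C/r ⇒ r = C/P = €6.94/€96.60 = 0.071843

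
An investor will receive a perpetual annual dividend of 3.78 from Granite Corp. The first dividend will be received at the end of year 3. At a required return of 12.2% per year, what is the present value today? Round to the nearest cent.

24.61

Value at end of year 2: C / r = 3.78 / 0.122 = 30.9836
Discount to today: PV = 30.9836 / (1 + 0.122)^2 = 30.9836 / 1.258884 = 24.61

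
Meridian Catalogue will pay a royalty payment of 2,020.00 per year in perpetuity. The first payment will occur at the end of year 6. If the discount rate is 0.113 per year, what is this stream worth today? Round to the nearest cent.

Value at end of year 5: C / r = 2,020.00 / 0.113 = 17,876.1062
Discount to today: PV = 17,876.1062 / (1 + 0.113)^5 = 17,876.1062 / 1.707953 = 10,466.39

10466.39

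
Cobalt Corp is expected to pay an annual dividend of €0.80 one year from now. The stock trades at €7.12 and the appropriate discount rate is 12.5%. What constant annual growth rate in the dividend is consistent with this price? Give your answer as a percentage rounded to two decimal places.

1.26%

P = D₁/(r−g) ⇒ g = r − D₁/P = 0.125 − €0.80/€7.12 = 0.012640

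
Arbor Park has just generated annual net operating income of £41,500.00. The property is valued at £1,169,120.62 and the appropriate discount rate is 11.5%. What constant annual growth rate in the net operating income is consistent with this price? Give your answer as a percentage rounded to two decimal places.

7.68%

P = D₀(1+g)/(r−g) ⇒ P(r−g) = D₀(1+g) ⇒ g(P+D₀) = P·r − D₀
g = (P·r − D₀)/(P + D₀) = (£1,169,120.62×0.115 − £41,500.00) / (£1,169,120.62 + £41,500.00) = 0.076778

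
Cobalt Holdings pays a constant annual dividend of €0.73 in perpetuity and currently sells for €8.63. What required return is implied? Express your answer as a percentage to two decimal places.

8.46%

P = C/r ⇒ r = C/P = €0.73/€8.63 = 0.084589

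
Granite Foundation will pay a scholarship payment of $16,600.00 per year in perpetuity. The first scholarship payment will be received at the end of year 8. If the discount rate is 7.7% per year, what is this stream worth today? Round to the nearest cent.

$128264.79

Value at end of year 7: C / r = $16,600.00 / 0.077 = $215,584.4156
Discount to today: PV = $215,584.4156 / (1 + 0.077)^7 = $215,584.4156 / 1.680776 = $128,264.79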